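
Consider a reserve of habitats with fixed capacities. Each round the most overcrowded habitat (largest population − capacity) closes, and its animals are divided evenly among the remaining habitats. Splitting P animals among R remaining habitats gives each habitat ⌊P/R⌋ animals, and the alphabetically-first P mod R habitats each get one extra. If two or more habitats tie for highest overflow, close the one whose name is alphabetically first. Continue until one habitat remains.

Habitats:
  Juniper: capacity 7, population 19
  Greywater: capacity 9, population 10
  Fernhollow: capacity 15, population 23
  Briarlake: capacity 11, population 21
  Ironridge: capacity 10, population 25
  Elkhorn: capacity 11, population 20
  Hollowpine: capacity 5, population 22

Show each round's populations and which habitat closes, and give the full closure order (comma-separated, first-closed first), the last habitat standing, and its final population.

Round 1: Briarlake=21 Elkhorn=20 Fernhollow=23 Greywater=10 Hollowpine=22 Ironridge=25 Juniper=19 → close Hollowpine (overflow 17)
  22÷6 = 3 each, +1 to first 4
Round 2: Briarlake=25 Elkhorn=24 Fernhollow=27 Greywater=14 Ironridge=28 Juniper=22 → close Ironridge (overflow 18)
  28÷5 = 5 each, +1 to first 3
Round 3: Briarlake=31 Elkhorn=30 Fernhollow=33 Greywater=19 Juniper=27 → close Briarlake (overflow 20)
  31÷4 = 7 each, +1 to first 3
Round 4: Elkhorn=38 Fernhollow=41 Greywater=27 Juniper=34 → close Elkhorn (overflow 27)
  38÷3 = 12 each, +1 to first 2
Round 5: Fernhollow=54 Greywater=40 Juniper=46 → close Fernhollow (overflow 39)
  54÷2 = 27 each, +1 to first 0
Round 6: Greywater=67 Juniper=73 → close Juniper (overflow 66)
  73÷1 = 73 each, +1 to first 0

Closure order: Hollowpine, Ironridge, Briarlake, Elkhorn, Fernhollow, Juniper
Last habitat: Greywater with 140 animals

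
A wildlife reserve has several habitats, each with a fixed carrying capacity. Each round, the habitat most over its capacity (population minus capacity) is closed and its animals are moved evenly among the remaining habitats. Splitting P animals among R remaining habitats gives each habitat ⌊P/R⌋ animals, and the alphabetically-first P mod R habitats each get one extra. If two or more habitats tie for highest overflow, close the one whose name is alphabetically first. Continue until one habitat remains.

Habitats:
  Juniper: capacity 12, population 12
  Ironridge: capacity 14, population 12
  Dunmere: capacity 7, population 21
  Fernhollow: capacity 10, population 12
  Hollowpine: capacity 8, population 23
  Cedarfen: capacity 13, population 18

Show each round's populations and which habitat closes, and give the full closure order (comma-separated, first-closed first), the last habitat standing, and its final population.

Closure order: Hollowpine, Dunmere, Cedarfen, Fernhollow, Juniper
Last habitat: Ironridge with 98 animals

Round 1: Cedarfen=18 Dunmere=21 Fernhollow=12 Hollowpine=23 Ironridge=12 Juniper=12 → close Hollowpine (overflow 15)
  23÷5 = 4 each, +1 to first 3
Round 2: Cedarfen=23 Dunmere=26 Fernhollow=17 Ironridge=16 Juniper=16 → close Dunmere (overflow 19)
  26÷4 = 6 each, +1 to first 2
Round 3: Cedarfen=30 Fernhollow=24 Ironridge=22 Juniper=22 → close Cedarfen (overflow 17)
  30÷3 = 10 each, +1 to first 0
Round 4: Fernhollow=34 Ironridge=32 Juniper=32 → close Fernhollow (overflow 24)
  34÷2 = 17 each, +1 to first 0
Round 5: Ironridge=49 Juniper=49 → close Juniper (overflow 37)
  49÷1 = 49 each, +1 to first 0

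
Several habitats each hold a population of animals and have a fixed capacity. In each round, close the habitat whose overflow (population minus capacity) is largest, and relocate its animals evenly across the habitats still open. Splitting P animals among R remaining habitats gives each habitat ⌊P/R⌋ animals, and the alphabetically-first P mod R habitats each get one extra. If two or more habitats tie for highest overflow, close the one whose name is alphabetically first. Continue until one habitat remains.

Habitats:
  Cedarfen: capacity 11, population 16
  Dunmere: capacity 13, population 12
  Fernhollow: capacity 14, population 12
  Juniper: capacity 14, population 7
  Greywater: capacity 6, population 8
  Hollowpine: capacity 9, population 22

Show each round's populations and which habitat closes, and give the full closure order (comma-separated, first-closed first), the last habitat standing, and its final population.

Closure order: Hollowpine, Cedarfen, Greywater, Dunmere, Fernhollow
Last habitat: Juniper with 77 animals

Round 1: Cedarfen=16 Dunmere=12 Fernhollow=12 Greywater=8 Hollowpine=22 Juniper=7 → close Hollowpine (overflow 13)
  22÷5 = 4 each, +1 to first 2
Round 2: Cedarfen=21 Dunmere=17 Fernhollow=16 Greywater=12 Juniper=11 → close Cedarfen (overflow 10)
  21÷4 = 5 each, +1 to first 1
Round 3: Dunmere=23 Fernhollow=21 Greywater=17 Juniper=16 → close Greywater (overflow 11)
  17÷3 = 5 each, +1 to first 2
Round 4: Dunmere=29 Fernhollow=27 Juniper=21 → close Dunmere (overflow 16)
  29÷2 = 14 each, +1 to first 1
Round 5: Fernhollow=42 Juniper=35 → close Fernhollow (overflow 28)
  42÷1 = 42 each, +1 to first 0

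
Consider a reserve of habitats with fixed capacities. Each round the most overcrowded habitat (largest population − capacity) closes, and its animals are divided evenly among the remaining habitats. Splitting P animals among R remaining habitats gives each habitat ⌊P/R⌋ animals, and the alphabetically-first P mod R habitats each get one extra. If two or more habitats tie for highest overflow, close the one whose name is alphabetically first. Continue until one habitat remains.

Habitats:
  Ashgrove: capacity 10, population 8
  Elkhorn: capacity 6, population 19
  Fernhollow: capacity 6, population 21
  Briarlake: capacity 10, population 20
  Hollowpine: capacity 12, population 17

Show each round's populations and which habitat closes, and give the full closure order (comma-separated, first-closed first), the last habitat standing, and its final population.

Round 1: Ashgrove=8 Briarlake=20 Elkhorn=19 Fernhollow=21 Hollowpine=17 → close Fernhollow (overflow 15)
  21÷4 = 5 each, +1 to first 1
Round 2: Ashgrove=14 Briarlake=25 Elkhorn=24 Hollowpine=22 → close Elkhorn (overflow 18)
  24÷3 = 8 each, +1 to first 0
Round 3: Ashgrove=22 Briarlake=33 Hollowpine=30 → close Briarlake (overflow 23)
  33÷2 = 16 each, +1 to first 1
Round 4: Ashgrove=39 Hollowpine=46 → close Hollowpine (overflow 34)
  46÷1 = 46 each, +1 to first 0

Closure order: Fernhollow, Elkhorn, Briarlake, Hollowpine
Last habitat: Ashgrove with 85 animals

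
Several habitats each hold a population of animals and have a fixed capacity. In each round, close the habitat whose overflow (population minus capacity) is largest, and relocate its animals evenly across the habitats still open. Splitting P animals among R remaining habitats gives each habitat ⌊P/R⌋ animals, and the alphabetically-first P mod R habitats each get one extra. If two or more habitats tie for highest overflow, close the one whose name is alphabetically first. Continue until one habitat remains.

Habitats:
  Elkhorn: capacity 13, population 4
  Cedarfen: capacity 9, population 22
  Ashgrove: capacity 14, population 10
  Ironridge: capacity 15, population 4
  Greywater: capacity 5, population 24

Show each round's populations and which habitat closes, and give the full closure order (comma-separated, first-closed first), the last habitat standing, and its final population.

Round 1: Ashgrove=10 Cedarfen=22 Elkhorn=4 Greywater=24 Ironridge=4 → close Greywater (overflow 19)
  24÷4 = 6 each, +1 to first 0
Round 2: Ashgrove=16 Cedarfen=28 Elkhorn=10 Ironridge=10 → close Cedarfen (overflow 19)
  28÷3 = 9 each, +1 to first 1
Round 3: Ashgrove=26 Elkhorn=19 Ironridge=19 → close Ashgrove (overflow 12)
  26÷2 = 13 each, +1 to first 0
Round 4: Elkhorn=32 Ironridge=32 → close Elkhorn (overflow 19)
  32÷1 = 32 each, +1 to first 0

Closure order: Greywater, Cedarfen, Ashgrove, Elkhorn
Last habitat: Ironridge with 64 animals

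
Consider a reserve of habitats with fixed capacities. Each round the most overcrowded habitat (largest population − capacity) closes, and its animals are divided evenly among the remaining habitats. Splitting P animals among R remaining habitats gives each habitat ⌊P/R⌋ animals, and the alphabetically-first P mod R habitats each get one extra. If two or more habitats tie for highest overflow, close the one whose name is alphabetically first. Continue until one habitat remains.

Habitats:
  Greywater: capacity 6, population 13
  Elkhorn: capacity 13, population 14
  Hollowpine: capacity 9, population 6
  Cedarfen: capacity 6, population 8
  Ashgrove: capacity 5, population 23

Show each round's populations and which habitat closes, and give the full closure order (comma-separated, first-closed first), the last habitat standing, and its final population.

Closure order: Ashgrove, Greywater, Cedarfen, Elkhorn
Last habitat: Hollowpine with 64 animals

Round 1: Ashgrove=23 Cedarfen=8 Elkhorn=14 Greywater=13 Hollowpine=6 → close Ashgrove (overflow 18)
  23÷4 = 5 each, +1 to first 3
Round 2: Cedarfen=14 Elkhorn=20 Greywater=19 Hollowpine=11 → close Greywater (overflow 13)
  19÷3 = 6 each, +1 to first 1
Round 3: Cedarfen=21 Elkhorn=26 Hollowpine=17 → close Cedarfen (overflow 15)
  21÷2 = 10 each, +1 to first 1
Round 4: Elkhorn=37 Hollowpine=27 → close Elkhorn (overflow 24)
  37÷1 = 37 each, +1 to first 0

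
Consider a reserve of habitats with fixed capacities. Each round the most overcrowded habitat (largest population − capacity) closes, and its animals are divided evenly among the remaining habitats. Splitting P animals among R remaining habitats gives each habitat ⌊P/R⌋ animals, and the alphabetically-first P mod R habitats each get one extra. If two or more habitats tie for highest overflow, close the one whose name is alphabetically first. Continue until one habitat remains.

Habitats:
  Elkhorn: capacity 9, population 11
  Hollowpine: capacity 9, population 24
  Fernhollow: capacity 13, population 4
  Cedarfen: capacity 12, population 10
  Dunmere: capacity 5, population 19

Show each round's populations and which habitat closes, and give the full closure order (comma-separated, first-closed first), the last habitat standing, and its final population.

Closure order: Hollowpine, Dunmere, Elkhorn, Cedarfen
Last habitat: Fernhollow with 68 animals

Round 1: Cedarfen=10 Dunmere=19 Elkhorn=11 Fernhollow=4 Hollowpine=24 → close Hollowpine (overflow 15)
  24÷4 = 6 each, +1 to first 0
Round 2: Cedarfen=16 Dunmere=25 Elkhorn=17 Fernhollow=10 → close Dunmere (overflow 20)
  25÷3 = 8 each, +1 to first 1
Round 3: Cedarfen=25 Elkhorn=25 Fernhollow=18 → close Elkhorn (overflow 16)
  25÷2 = 12 each, +1 to first 1
Round 4: Cedarfen=38 Fernhollow=30 → close Cedarfen (overflow 26)
  38÷1 = 38 each, +1 to first 0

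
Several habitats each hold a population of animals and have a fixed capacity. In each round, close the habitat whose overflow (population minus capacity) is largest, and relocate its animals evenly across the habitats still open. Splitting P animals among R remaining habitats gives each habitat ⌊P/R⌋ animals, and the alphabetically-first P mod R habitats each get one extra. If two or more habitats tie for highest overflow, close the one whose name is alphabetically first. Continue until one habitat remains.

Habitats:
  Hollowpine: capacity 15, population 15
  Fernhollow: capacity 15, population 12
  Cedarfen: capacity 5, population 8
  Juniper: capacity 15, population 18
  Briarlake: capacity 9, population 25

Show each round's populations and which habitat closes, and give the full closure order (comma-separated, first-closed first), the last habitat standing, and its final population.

Closure order: Briarlake, Cedarfen, Juniper, Hollowpine
Last habitat: Fernhollow with 78 animals

Round 1: Briarlake=25 Cedarfen=8 Fernhollow=12 Hollowpine=15 Juniper=18 → close Briarlake (overflow 16)
  25÷4 = 6 each, +1 to first 1
Round 2: Cedarfen=15 Fernhollow=18 Hollowpine=21 Juniper=24 → close Cedarfen (overflow 10)
  15÷3 = 5 each, +1 to first 0
Round 3: Fernhollow=23 Hollowpine=26 Juniper=29 → close Juniper (overflow 14)
  29÷2 = 14 each, +1 to first 1
Round 4: Fernhollow=38 Hollowpine=40 → close Hollowpine (overflow 25)
  40÷1 = 40 each, +1 to first 0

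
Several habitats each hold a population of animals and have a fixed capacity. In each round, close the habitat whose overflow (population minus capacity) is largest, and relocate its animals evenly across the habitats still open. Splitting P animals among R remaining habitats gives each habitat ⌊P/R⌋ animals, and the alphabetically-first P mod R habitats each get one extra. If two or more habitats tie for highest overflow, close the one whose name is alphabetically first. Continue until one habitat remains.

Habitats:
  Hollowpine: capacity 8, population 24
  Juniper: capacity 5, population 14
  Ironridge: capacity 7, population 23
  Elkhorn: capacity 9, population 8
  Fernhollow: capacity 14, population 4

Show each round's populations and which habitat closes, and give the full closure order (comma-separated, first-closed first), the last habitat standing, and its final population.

Closure order: Hollowpine, Ironridge, Juniper, Elkhorn
Last habitat: Fernhollow with 73 animals

Round 1: Elkhorn=8 Fernhollow=4 Hollowpine=24 Ironridge=23 Juniper=14 → close Hollowpine (overflow 16)
  24÷4 = 6 each, +1 to first 0
Round 2: Elkhorn=14 Fernhollow=10 Ironridge=29 Juniper=20 → close Ironridge (overflow 22)
  29÷3 = 9 each, +1 to first 2
Round 3: Elkhorn=24 Fernhollow=20 Juniper=29 → close Juniper (overflow 24)
  29÷2 = 14 each, +1 to first 1
Round 4: Elkhorn=39 Fernhollow=34 → close Elkhorn (overflow 30)
  39÷1 = 39 each, +1 to first 0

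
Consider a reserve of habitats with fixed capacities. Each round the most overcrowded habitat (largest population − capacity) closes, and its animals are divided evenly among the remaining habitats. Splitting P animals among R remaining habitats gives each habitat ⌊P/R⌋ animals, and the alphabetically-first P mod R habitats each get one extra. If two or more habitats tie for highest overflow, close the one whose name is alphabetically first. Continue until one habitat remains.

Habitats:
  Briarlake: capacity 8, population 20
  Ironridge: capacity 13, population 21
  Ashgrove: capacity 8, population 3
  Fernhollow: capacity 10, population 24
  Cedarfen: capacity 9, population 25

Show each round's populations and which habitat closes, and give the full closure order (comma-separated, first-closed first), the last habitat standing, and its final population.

Round 1: Ashgrove=3 Briarlake=20 Cedarfen=25 Fernhollow=24 Ironridge=21 → close Cedarfen (overflow 16)
  25÷4 = 6 each, +1 to first 1
Round 2: Ashgrove=10 Briarlake=26 Fernhollow=30 Ironridge=27 → close Fernhollow (overflow 20)
  30÷3 = 10 each, +1 to first 0
Round 3: Ashgrove=20 Briarlake=36 Ironridge=37 → close Briarlake (overflow 28)
  36÷2 = 18 each, +1 to first 0
Round 4: Ashgrove=38 Ironridge=55 → close Ironridge (overflow 42)
  55÷1 = 55 each, +1 to first 0

Closure order: Cedarfen, Fernhollow, Briarlake, Ironridge
Last habitat: Ashgrove with 93 animals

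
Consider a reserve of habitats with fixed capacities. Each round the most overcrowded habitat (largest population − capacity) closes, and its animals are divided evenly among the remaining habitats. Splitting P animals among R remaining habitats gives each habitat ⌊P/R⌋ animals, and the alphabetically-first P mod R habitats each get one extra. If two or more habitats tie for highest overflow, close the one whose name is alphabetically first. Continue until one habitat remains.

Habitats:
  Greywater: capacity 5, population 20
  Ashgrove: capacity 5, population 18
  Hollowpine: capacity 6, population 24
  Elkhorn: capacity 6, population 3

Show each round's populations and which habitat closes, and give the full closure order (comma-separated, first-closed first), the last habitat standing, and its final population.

Round 1: Ashgrove=18 Elkhorn=3 Greywater=20 Hollowpine=24 → close Hollowpine (overflow 18)
  24÷3 = 8 each, +1 to first 0
Round 2: Ashgrove=26 Elkhorn=11 Greywater=28 → close Greywater (overflow 23)
  28÷2 = 14 each, +1 to first 0
Round 3: Ashgrove=40 Elkhorn=25 → close Ashgrove (overflow 35)
  40÷1 = 40 each, +1 to first 0

Closure order: Hollowpine, Greywater, Ashgrove
Last habitat: Elkhorn with 65 animals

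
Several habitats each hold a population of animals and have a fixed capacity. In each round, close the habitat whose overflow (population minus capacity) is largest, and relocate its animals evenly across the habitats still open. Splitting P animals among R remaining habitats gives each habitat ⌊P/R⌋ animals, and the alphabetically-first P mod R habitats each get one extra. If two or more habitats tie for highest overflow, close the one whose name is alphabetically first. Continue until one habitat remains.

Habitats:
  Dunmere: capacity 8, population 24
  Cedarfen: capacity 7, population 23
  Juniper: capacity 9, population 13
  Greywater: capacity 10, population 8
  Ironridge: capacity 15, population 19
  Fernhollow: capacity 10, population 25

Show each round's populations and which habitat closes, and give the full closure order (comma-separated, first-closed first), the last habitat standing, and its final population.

Closure order: Cedarfen, Dunmere, Fernhollow, Ironridge, Juniper
Last habitat: Greywater with 112 animals

Round 1: Cedarfen=23 Dunmere=24 Fernhollow=25 Greywater=8 Ironridge=19 Juniper=13 → close Cedarfen (overflow 16)
  23÷5 = 4 each, +1 to first 3
Round 2: Dunmere=29 Fernhollow=30 Greywater=13 Ironridge=23 Juniper=17 → close Dunmere (overflow 21)
  29÷4 = 7 each, +1 to first 1
Round 3: Fernhollow=38 Greywater=20 Ironridge=30 Juniper=24 → close Fernhollow (overflow 28)
  38÷3 = 12 each, +1 to first 2
Round 4: Greywater=33 Ironridge=43 Juniper=36 → close Ironridge (overflow 28)
  43÷2 = 21 each, +1 to first 1
Round 5: Greywater=55 Juniper=57 → close Juniper (overflow 48)
  57÷1 = 57 each, +1 to first 0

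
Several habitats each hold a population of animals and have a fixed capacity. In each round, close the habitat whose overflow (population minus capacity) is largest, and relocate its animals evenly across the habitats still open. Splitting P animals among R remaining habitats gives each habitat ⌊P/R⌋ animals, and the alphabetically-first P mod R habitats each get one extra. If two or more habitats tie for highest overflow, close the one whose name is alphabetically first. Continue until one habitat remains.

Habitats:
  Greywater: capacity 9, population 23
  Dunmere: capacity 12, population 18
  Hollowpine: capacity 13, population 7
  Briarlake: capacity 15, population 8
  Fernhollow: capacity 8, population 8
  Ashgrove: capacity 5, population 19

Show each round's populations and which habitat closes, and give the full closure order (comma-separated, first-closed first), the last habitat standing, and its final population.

Round 1: Ashgrove=19 Briarlake=8 Dunmere=18 Fernhollow=8 Greywater=23 Hollowpine=7 → close Ashgrove (overflow 14)
  19÷5 = 3 each, +1 to first 4
Round 2: Briarlake=12 Dunmere=22 Fernhollow=12 Greywater=27 Hollowpine=10 → close Greywater (overflow 18)
  27÷4 = 6 each, +1 to first 3
Round 3: Briarlake=19 Dunmere=29 Fernhollow=19 Hollowpine=16 → close Dunmere (overflow 17)
  29÷3 = 9 each, +1 to first 2
Round 4: Briarlake=29 Fernhollow=29 Hollowpine=25 → close Fernhollow (overflow 21)
  29÷2 = 14 each, +1 to first 1
Round 5: Briarlake=44 Hollowpine=39 → close Briarlake (overflow 29)
  44÷1 = 44 each, +1 to first 0

Closure order: Ashgrove, Greywater, Dunmere, Fernhollow, Briarlake
Last habitat: Hollowpine with 83 animals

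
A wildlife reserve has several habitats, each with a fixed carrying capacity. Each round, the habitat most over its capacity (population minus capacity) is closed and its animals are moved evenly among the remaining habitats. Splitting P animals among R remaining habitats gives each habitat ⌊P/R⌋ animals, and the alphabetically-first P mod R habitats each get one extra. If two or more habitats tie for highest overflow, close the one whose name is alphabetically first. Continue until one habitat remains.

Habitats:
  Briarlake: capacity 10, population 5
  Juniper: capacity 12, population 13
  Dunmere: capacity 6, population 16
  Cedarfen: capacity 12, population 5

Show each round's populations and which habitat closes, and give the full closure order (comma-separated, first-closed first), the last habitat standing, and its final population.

Round 1: Briarlake=5 Cedarfen=5 Dunmere=16 Juniper=13 → close Dunmere (overflow 10)
  16÷3 = 5 each, +1 to first 1
Round 2: Briarlake=11 Cedarfen=10 Juniper=18 → close Juniper (overflow 6)
  18÷2 = 9 each, +1 to first 0
Round 3: Briarlake=20 Cedarfen=19 → close Briarlake (overflow 10)
  20÷1 = 20 each, +1 to first 0

Closure order: Dunmere, Juniper, Briarlake
Last habitat: Cedarfen with 39 animals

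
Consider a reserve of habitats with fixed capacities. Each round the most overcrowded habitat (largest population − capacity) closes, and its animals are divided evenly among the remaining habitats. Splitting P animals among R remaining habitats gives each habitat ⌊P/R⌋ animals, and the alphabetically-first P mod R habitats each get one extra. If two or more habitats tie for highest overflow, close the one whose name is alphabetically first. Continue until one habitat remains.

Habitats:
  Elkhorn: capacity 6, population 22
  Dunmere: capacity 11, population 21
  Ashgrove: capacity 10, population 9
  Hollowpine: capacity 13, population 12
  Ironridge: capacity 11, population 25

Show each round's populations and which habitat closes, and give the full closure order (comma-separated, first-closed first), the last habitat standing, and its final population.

Round 1: Ashgrove=9 Dunmere=21 Elkhorn=22 Hollowpine=12 Ironridge=25 → close Elkhorn (overflow 16)
  22÷4 = 5 each, +1 to first 2
Round 2: Ashgrove=15 Dunmere=27 Hollowpine=17 Ironridge=30 → close Ironridge (overflow 19)
  30÷3 = 10 each, +1 to first 0
Round 3: Ashgrove=25 Dunmere=37 Hollowpine=27 → close Dunmere (overflow 26)
  37÷2 = 18 each, +1 to first 1
Round 4: Ashgrove=44 Hollowpine=45 → close Ashgrove (overflow 34)
  44÷1 = 44 each, +1 to first 0

Closure order: Elkhorn, Ironridge, Dunmere, Ashgrove
Last habitat: Hollowpine with 89 animals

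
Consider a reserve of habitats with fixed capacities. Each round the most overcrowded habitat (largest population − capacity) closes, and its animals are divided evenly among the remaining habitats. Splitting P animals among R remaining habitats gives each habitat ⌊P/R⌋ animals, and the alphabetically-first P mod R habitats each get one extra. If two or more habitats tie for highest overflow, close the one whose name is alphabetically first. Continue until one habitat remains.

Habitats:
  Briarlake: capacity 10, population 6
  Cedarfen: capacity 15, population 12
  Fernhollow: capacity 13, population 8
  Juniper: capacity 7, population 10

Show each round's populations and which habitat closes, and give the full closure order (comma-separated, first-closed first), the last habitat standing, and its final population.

Closure order: Juniper, Briarlake, Cedarfen
Last habitat: Fernhollow with 36 animals

Round 1: Briarlake=6 Cedarfen=12 Fernhollow=8 Juniper=10 → close Juniper (overflow 3)
  10÷3 = 3 each, +1 to first 1
Round 2: Briarlake=10 Cedarfen=15 Fernhollow=11 → close Briarlake (overflow 0)
  10÷2 = 5 each, +1 to first 0
Round 3: Cedarfen=20 Fernhollow=16 → close Cedarfen (overflow 5)
  20÷1 = 20 each, +1 to first 0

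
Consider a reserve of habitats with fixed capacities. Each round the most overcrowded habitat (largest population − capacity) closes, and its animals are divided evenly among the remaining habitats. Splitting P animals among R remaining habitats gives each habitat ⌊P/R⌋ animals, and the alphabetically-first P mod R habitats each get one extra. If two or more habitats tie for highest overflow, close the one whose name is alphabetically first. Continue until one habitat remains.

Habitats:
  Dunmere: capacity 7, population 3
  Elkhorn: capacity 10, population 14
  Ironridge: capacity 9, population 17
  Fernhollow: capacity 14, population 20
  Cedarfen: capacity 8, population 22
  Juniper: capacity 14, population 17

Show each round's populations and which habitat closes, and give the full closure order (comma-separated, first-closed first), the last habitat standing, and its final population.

Round 1: Cedarfen=22 Dunmere=3 Elkhorn=14 Fernhollow=20 Ironridge=17 Juniper=17 → close Cedarfen (overflow 14)
  22÷5 = 4 each, +1 to first 2
Round 2: Dunmere=8 Elkhorn=19 Fernhollow=24 Ironridge=21 Juniper=21 → close Ironridge (overflow 12)
  21÷4 = 5 each, +1 to first 1
Round 3: Dunmere=14 Elkhorn=24 Fernhollow=29 Juniper=26 → close Fernhollow (overflow 15)
  29÷3 = 9 each, +1 to first 2
Round 4: Dunmere=24 Elkhorn=34 Juniper=35 → close Elkhorn (overflow 24)
  34÷2 = 17 each, +1 to first 0
Round 5: Dunmere=41 Juniper=52 → close Juniper (overflow 38)
  52÷1 = 52 each, +1 to first 0

Closure order: Cedarfen, Ironridge, Fernhollow, Elkhorn, Juniper
Last habitat: Dunmere with 93 animals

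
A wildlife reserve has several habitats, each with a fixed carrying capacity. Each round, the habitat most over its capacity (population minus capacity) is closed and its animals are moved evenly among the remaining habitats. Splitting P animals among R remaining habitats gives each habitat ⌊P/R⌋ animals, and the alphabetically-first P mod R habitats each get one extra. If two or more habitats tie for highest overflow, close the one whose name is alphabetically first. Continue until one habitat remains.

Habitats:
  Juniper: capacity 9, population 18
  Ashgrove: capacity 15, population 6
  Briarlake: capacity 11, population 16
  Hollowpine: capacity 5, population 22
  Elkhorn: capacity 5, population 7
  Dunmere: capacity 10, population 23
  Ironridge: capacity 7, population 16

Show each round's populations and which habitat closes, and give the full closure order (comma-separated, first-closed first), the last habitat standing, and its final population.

Round 1: Ashgrove=6 Briarlake=16 Dunmere=23 Elkhorn=7 Hollowpine=22 Ironridge=16 Juniper=18 → close Hollowpine (overflow 17)
  22÷6 = 3 each, +1 to first 4
Round 2: Ashgrove=10 Briarlake=20 Dunmere=27 Elkhorn=11 Ironridge=19 Juniper=21 → close Dunmere (overflow 17)
  27÷5 = 5 each, +1 to first 2
Round 3: Ashgrove=16 Briarlake=26 Elkhorn=16 Ironridge=24 Juniper=26 → close Ironridge (overflow 17)
  24÷4 = 6 each, +1 to first 0
Round 4: Ashgrove=22 Briarlake=32 Elkhorn=22 Juniper=32 → close Juniper (overflow 23)
  32÷3 = 10 each, +1 to first 2
Round 5: Ashgrove=33 Briarlake=43 Elkhorn=32 → close Briarlake (overflow 32)
  43÷2 = 21 each, +1 to first 1
Round 6: Ashgrove=55 Elkhorn=53 → close Elkhorn (overflow 48)
  53÷1 = 53 each, +1 to first 0

Closure order: Hollowpine, Dunmere, Ironridge, Juniper, Briarlake, Elkhorn
Last habitat: Ashgrove with 108 animals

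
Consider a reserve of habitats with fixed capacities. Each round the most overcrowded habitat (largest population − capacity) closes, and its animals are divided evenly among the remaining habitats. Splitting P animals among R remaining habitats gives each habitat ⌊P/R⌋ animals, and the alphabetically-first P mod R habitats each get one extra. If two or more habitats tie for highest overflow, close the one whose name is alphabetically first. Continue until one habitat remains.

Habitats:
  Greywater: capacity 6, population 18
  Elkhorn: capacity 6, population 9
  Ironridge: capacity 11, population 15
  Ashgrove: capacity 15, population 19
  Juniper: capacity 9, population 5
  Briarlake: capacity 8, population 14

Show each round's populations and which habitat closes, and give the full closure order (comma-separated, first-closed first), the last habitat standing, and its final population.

Closure order: Greywater, Briarlake, Ashgrove, Elkhorn, Ironridge
Last habitat: Juniper with 80 animals

Round 1: Ashgrove=19 Briarlake=14 Elkhorn=9 Greywater=18 Ironridge=15 Juniper=5 → close Greywater (overflow 12)
  18÷5 = 3 each, +1 to first 3
Round 2: Ashgrove=23 Briarlake=18 Elkhorn=13 Ironridge=18 Juniper=8 → close Briarlake (overflow 10)
  18÷4 = 4 each, +1 to first 2
Round 3: Ashgrove=28 Elkhorn=18 Ironridge=22 Juniper=12 → close Ashgrove (overflow 13)
  28÷3 = 9 each, +1 to first 1
Round 4: Elkhorn=28 Ironridge=31 Juniper=21 → close Elkhorn (overflow 22)
  28÷2 = 14 each, +1 to first 0
Round 5: Ironridge=45 Juniper=35 → close Ironridge (overflow 34)
  45÷1 = 45 each, +1 to first 0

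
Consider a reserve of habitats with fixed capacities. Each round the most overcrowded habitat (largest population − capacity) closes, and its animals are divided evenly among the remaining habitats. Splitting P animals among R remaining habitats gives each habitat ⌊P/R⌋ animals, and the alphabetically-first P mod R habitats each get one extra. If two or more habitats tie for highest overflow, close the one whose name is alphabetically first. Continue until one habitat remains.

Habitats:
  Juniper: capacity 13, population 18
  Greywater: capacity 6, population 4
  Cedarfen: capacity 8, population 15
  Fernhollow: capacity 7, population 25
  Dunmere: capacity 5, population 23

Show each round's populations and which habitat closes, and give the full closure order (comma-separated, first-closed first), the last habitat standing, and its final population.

Round 1: Cedarfen=15 Dunmere=23 Fernhollow=25 Greywater=4 Juniper=18 → close Dunmere (overflow 18)
  23÷4 = 5 each, +1 to first 3
Round 2: Cedarfen=21 Fernhollow=31 Greywater=10 Juniper=23 → close Fernhollow (overflow 24)
  31÷3 = 10 each, +1 to first 1
Round 3: Cedarfen=32 Greywater=20 Juniper=33 → close Cedarfen (overflow 24)
  32÷2 = 16 each, +1 to first 0
Round 4: Greywater=36 Juniper=49 → close Juniper (overflow 36)
  49÷1 = 49 each, +1 to first 0

Closure order: Dunmere, Fernhollow, Cedarfen, Juniper
Last habitat: Greywater with 85 animals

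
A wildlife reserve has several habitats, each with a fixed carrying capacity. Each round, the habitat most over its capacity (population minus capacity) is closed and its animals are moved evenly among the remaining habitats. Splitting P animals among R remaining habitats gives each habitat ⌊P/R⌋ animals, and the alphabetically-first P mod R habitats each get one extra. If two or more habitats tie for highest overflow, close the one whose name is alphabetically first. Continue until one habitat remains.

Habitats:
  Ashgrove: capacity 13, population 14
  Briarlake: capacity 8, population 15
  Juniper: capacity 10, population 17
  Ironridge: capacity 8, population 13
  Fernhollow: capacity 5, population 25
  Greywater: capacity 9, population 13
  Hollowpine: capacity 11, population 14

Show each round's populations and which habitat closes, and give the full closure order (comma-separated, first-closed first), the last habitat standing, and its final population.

Closure order: Fernhollow, Briarlake, Juniper, Ironridge, Greywater, Hollowpine
Last habitat: Ashgrove with 111 animals

Round 1: Ashgrove=14 Briarlake=15 Fernhollow=25 Greywater=13 Hollowpine=14 Ironridge=13 Juniper=17 → close Fernhollow (overflow 20)
  25÷6 = 4 each, +1 to first 1
Round 2: Ashgrove=19 Briarlake=19 Greywater=17 Hollowpine=18 Ironridge=17 Juniper=21 → close Briarlake (overflow 11)
  19÷5 = 3 each, +1 to first 4
Round 3: Ashgrove=23 Greywater=21 Hollowpine=22 Ironridge=21 Juniper=24 → close Juniper (overflow 14)
  24÷4 = 6 each, +1 to first 0
Round 4: Ashgrove=29 Greywater=27 Hollowpine=28 Ironridge=27 → close Ironridge (overflow 19)
  27÷3 = 9 each, +1 to first 0
Round 5: Ashgrove=38 Greywater=36 Hollowpine=37 → close Greywater (overflow 27)
  36÷2 = 18 each, +1 to first 0
Round 6: Ashgrove=56 Hollowpine=55 → close Hollowpine (overflow 44)
  55÷1 = 55 each, +1 to first 0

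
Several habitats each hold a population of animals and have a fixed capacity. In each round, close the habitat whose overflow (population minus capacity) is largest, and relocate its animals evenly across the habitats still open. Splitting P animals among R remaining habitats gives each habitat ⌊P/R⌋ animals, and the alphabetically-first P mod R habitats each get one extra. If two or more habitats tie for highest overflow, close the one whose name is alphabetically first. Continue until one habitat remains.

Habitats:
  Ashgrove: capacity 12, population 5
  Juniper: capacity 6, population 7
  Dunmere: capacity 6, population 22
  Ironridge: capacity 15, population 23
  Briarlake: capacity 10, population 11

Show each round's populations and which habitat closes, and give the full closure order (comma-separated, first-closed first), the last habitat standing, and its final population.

Round 1: Ashgrove=5 Briarlake=11 Dunmere=22 Ironridge=23 Juniper=7 → close Dunmere (overflow 16)
  22÷4 = 5 each, +1 to first 2
Round 2: Ashgrove=11 Briarlake=17 Ironridge=28 Juniper=12 → close Ironridge (overflow 13)
  28÷3 = 9 each, +1 to first 1
Round 3: Ashgrove=21 Briarlake=26 Juniper=21 → close Briarlake (overflow 16)
  26÷2 = 13 each, +1 to first 0
Round 4: Ashgrove=34 Juniper=34 → close Juniper (overflow 28)
  34÷1 = 34 each, +1 to first 0

Closure order: Dunmere, Ironridge, Briarlake, Juniper
Last habitat: Ashgrove with 68 animals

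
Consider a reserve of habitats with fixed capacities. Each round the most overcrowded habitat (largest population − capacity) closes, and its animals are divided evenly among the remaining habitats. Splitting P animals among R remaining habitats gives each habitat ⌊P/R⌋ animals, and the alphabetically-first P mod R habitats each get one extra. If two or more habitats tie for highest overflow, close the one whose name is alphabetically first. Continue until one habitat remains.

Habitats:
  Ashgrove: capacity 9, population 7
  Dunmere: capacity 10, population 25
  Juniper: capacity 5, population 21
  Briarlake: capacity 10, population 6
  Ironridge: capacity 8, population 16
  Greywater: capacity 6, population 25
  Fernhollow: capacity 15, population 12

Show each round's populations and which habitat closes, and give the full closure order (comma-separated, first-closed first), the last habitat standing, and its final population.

Closure order: Greywater, Juniper, Dunmere, Ironridge, Ashgrove, Briarlake
Last habitat: Fernhollow with 112 animals

Round 1: Ashgrove=7 Briarlake=6 Dunmere=25 Fernhollow=12 Greywater=25 Ironridge=16 Juniper=21 → close Greywater (overflow 19)
  25÷6 = 4 each, +1 to first 1
Round 2: Ashgrove=12 Briarlake=10 Dunmere=29 Fernhollow=16 Ironridge=20 Juniper=25 → close Juniper (overflow 20)
  25÷5 = 5 each, +1 to first 0
Round 3: Ashgrove=17 Briarlake=15 Dunmere=34 Fernhollow=21 Ironridge=25 → close Dunmere (overflow 24)
  34÷4 = 8 each, +1 to first 2
Round 4: Ashgrove=26 Briarlake=24 Fernhollow=29 Ironridge=33 → close Ironridge (overflow 25)
  33÷3 = 11 each, +1 to first 0
Round 5: Ashgrove=37 Briarlake=35 Fernhollow=40 → close Ashgrove (overflow 28)
  37÷2 = 18 each, +1 to first 1
Round 6: Briarlake=54 Fernhollow=58 → close Briarlake (overflow 44)
  54÷1 = 54 each, +1 to first 0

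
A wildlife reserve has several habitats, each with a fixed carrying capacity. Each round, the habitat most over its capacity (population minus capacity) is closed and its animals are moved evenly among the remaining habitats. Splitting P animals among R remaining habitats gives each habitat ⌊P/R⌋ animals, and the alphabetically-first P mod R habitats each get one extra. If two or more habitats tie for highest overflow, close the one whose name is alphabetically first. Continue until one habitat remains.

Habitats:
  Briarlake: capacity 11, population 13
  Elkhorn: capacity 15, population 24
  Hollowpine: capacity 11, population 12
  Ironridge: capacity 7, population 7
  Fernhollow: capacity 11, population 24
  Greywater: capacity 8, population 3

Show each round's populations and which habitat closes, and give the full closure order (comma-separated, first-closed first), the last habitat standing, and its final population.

Round 1: Briarlake=13 Elkhorn=24 Fernhollow=24 Greywater=3 Hollowpine=12 Ironridge=7 → close Fernhollow (overflow 13)
  24÷5 = 4 each, +1 to first 4
Round 2: Briarlake=18 Elkhorn=29 Greywater=8 Hollowpine=17 Ironridge=11 → close Elkhorn (overflow 14)
  29÷4 = 7 each, +1 to first 1
Round 3: Briarlake=26 Greywater=15 Hollowpine=24 Ironridge=18 → close Briarlake (overflow 15)
  26÷3 = 8 each, +1 to first 2
Round 4: Greywater=24 Hollowpine=33 Ironridge=26 → close Hollowpine (overflow 22)
  33÷2 = 16 each, +1 to first 1
Round 5: Greywater=41 Ironridge=42 → close Ironridge (overflow 35)
  42÷1 = 42 each, +1 to first 0

Closure order: Fernhollow, Elkhorn, Briarlake, Hollowpine, Ironridge
Last habitat: Greywater with 83 animals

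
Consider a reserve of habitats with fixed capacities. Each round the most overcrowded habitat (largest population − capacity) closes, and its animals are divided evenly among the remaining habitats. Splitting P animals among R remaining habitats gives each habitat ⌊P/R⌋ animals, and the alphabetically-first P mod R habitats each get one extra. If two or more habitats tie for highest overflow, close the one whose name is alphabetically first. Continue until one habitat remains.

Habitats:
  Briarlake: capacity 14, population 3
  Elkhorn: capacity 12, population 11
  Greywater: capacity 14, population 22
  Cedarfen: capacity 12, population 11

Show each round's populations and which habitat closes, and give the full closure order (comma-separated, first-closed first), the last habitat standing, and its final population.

Closure order: Greywater, Cedarfen, Elkhorn
Last habitat: Briarlake with 47 animals

Round 1: Briarlake=3 Cedarfen=11 Elkhorn=11 Greywater=22 → close Greywater (overflow 8)
  22÷3 = 7 each, +1 to first 1
Round 2: Briarlake=11 Cedarfen=18 Elkhorn=18 → close Cedarfen (overflow 6)
  18÷2 = 9 each, +1 to first 0
Round 3: Briarlake=20 Elkhorn=27 → close Elkhorn (overflow 15)
  27÷1 = 27 each, +1 to first 0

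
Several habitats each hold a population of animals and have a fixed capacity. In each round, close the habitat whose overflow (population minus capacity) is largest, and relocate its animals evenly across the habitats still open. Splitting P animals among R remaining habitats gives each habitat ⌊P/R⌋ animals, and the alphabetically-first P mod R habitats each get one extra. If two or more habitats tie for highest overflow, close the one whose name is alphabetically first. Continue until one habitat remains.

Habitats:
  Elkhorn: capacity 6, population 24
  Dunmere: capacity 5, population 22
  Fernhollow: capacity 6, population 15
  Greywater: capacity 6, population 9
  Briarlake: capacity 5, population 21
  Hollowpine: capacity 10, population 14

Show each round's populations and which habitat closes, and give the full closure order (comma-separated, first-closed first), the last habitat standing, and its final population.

Round 1: Briarlake=21 Dunmere=22 Elkhorn=24 Fernhollow=15 Greywater=9 Hollowpine=14 → close Elkhorn (overflow 18)
  24÷5 = 4 each, +1 to first 4
Round 2: Briarlake=26 Dunmere=27 Fernhollow=20 Greywater=14 Hollowpine=18 → close Dunmere (overflow 22)
  27÷4 = 6 each, +1 to first 3
Round 3: Briarlake=33 Fernhollow=27 Greywater=21 Hollowpine=24 → close Briarlake (overflow 28)
  33÷3 = 11 each, +1 to first 0
Round 4: Fernhollow=38 Greywater=32 Hollowpine=35 → close Fernhollow (overflow 32)
  38÷2 = 19 each, +1 to first 0
Round 5: Greywater=51 Hollowpine=54 → close Greywater (overflow 45)
  51÷1 = 51 each, +1 to first 0

Closure order: Elkhorn, Dunmere, Briarlake, Fernhollow, Greywater
Last habitat: Hollowpine with 105 animals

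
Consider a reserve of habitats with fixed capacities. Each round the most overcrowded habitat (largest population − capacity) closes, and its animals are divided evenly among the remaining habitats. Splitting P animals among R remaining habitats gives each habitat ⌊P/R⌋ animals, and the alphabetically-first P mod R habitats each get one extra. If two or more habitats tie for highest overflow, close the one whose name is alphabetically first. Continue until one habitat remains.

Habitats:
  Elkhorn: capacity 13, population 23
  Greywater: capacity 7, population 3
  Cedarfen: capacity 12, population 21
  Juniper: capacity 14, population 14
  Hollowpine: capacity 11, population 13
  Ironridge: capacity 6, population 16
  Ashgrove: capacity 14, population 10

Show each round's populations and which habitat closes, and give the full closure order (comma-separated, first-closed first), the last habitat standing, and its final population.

Closure order: Elkhorn, Ironridge, Cedarfen, Hollowpine, Juniper, Ashgrove
Last habitat: Greywater with 100 animals

Round 1: Ashgrove=10 Cedarfen=21 Elkhorn=23 Greywater=3 Hollowpine=13 Ironridge=16 Juniper=14 → close Elkhorn (overflow 10)
  23÷6 = 3 each, +1 to first 5
Round 2: Ashgrove=14 Cedarfen=25 Greywater=7 Hollowpine=17 Ironridge=20 Juniper=17 → close Ironridge (overflow 14)
  20÷5 = 4 each, +1 to first 0
Round 3: Ashgrove=18 Cedarfen=29 Greywater=11 Hollowpine=21 Juniper=21 → close Cedarfen (overflow 17)
  29÷4 = 7 each, +1 to first 1
Round 4: Ashgrove=26 Greywater=18 Hollowpine=28 Juniper=28 → close Hollowpine (overflow 17)
  28÷3 = 9 each, +1 to first 1
Round 5: Ashgrove=36 Greywater=27 Juniper=37 → close Juniper (overflow 23)
  37÷2 = 18 each, +1 to first 1
Round 6: Ashgrove=55 Greywater=45 → close Ashgrove (overflow 41)
  55÷1 = 55 each, +1 to first 0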